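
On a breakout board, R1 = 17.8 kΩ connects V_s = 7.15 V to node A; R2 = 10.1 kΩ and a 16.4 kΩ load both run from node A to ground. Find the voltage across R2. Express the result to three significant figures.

The load sits in parallel with R2, giving an effective lower resistance R2' = R2·R_L/(R2+R_L) = 6.251 kΩ.
Then V_out = V_s · R2'/(R1 + R2') = 7.15 × 6.251/24.05 = 1.858 V.
(Unloaded it would be 2.59 V; the load pulls it down.)

V_out ≈ 1.86 V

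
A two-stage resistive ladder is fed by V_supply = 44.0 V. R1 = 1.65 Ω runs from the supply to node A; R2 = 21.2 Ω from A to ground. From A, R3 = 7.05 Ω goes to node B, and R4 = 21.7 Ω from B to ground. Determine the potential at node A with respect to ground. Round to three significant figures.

V_A ≈ 38.8 V

Node A sees R2 in parallel with the series input of stage 2, R3 + R4 = 28.75 Ω.
Effective lower resistance at A: R2 ‖ 28.75 = 12.20 Ω.
First divider: V_A = V_supply · 12.20/(1.65 + 12.20) = 38.76 V.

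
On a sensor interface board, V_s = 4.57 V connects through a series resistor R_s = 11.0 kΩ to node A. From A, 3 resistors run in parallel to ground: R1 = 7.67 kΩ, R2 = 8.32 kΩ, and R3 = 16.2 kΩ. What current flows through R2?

Equivalent of the parallel group: R_p = 3.202 kΩ.
V_A = 4.57 × 3.202/14.20 = 1.030 V.
I(R2) = V_A / R2 = 1.030/8.32 = 0.1238 mA.

I ≈ 0.124 mA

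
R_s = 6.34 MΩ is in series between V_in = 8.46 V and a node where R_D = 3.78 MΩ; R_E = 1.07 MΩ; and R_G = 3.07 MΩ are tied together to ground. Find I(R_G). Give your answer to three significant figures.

I ≈ 0.258 µA

Equivalent of the parallel group: R_p = 0.6558 MΩ.
V_A = 8.46 × 0.6558/6.996 = 0.7931 V.
I(R_G) = V_A / R_G = 0.7931/3.07 = 0.2583 µA.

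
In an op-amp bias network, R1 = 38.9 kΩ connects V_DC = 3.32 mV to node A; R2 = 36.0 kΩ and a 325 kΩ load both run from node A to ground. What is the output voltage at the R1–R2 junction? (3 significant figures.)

The load sits in parallel with R2, giving an effective lower resistance R2' = R2·R_L/(R2+R_L) = 32.41 kΩ.
Then V_out = V_DC · R2'/(R1 + R2') = 3.32 × 32.41/71.31 = 1.509 mV.

V_out ≈ 1.51 mV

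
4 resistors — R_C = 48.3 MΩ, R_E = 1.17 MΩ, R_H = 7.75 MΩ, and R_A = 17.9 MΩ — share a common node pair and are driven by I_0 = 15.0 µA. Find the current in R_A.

Conductances: ΣG = 1/48.3 + 1/1.17 + 1/7.75 + 1/17.9 = 1.060 (1/MΩ).
By the current-divider rule, I = I_0 · G_k/ΣG = 15.0 × 0.05269 = 0.7903 µA.

I ≈ 0.790 µA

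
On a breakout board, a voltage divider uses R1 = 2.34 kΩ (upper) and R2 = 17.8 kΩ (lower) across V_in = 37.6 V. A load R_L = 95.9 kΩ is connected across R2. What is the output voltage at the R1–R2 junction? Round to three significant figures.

R2 ‖ R_L = (17.8 × 95.9)/(17.8 + 95.9) = 15.01 kΩ.
Then V_out = V_in · R2'/(R1 + R2') = 37.6 × 15.01/17.35 = 32.53 V.
(Unloaded it would be 33.2 V; the load pulls it down.)

V_out ≈ 32.5 V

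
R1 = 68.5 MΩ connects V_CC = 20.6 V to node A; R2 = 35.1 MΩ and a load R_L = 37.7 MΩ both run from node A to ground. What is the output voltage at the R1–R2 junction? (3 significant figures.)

The load sits in parallel with R2, giving an effective lower resistance R2' = R2·R_L/(R2+R_L) = 18.18 MΩ.
Voltage divider with the loaded lower leg: V_out = 20.6 × 18.18/(68.5 + 18.18) = 20.6 × 0.2097 = 4.320 V.
(Unloaded it would be 6.98 V; the load pulls it down.)

V_out ≈ 4.32 V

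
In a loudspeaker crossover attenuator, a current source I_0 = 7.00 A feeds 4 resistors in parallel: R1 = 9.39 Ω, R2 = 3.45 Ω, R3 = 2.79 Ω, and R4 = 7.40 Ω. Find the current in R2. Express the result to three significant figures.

I ≈ 2.28 A

Conductances: ΣG = 1/9.39 + 1/3.45 + 1/2.79 + 1/7.40 = 0.8899 (1/Ω).
By the current-divider rule, I = I_0 · G_k/ΣG = 7.00 × 0.3257 = 2.280 A.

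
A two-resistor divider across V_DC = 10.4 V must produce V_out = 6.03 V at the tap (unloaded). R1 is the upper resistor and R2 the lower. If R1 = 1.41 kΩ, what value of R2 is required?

R2 ≈ 1.95 kΩ

V_out/V_DC = R2/(R1+R2) = 0.5798.
So R2 = R1 · V_out/(V_DC − V_out) = 1.41 × 6.03/(10.4 − 6.03) = 1.41 × 1.380 = 1.946 kΩ.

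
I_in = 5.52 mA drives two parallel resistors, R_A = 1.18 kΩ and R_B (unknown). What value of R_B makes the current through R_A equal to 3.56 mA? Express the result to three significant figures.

R_B ≈ 2.14 kΩ

Two-branch current divider: I_A = I_in · R_B/(R_A + R_B).
With f = 0.6449, R_B = R_A · f/(1−f) = 1.18 × 1.816 = 2.143 kΩ.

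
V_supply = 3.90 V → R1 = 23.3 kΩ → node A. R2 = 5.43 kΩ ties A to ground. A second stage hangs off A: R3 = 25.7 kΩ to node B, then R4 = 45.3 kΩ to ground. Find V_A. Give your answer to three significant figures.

Node A sees R2 in parallel with the series input of stage 2, R3 + R4 = 71.00 kΩ.
R2 ‖ (R3+R4) = 5.044 kΩ.
First divider: V_A = V_supply · 5.044/(23.3 + 5.044) = 0.6941 V.

V_A ≈ 0.694 V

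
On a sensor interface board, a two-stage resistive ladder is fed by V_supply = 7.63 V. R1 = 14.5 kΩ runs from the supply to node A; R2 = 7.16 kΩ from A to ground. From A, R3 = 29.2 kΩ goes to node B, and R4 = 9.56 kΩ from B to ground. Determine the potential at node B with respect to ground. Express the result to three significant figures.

Node A sees R2 in parallel with the series input of stage 2, R3 + R4 = 38.76 kΩ.
Effective lower resistance at A: R2 ‖ 38.76 = 6.044 kΩ.
So V_A = 7.63 × 0.2942 = 2.245 V.
Then the unloaded second divider: V_B = V_A × R4/(R3+R4) = 2.245 × 0.2466 = 0.5536 V.

V_B ≈ 0.554 V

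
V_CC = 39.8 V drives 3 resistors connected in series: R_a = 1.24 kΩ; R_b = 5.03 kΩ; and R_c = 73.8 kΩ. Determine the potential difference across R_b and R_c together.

Series total: ΣR = 1.24 + 5.03 + 73.8 = 80.07 kΩ.
R_{R_b..R_c} = 5.03 + 73.8 = 78.83 kΩ.
By the voltage-divider rule, V = 39.8 × 78.83/80.07 = 39.18 V.

V ≈ 39.2 V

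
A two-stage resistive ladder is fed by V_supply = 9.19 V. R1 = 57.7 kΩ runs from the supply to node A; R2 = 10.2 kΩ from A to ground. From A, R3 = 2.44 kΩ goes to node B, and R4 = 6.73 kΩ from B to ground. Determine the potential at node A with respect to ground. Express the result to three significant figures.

V_A ≈ 0.710 V

The second stage (R3 + R4 = 9.170 kΩ) loads node A in parallel with R2.
R2 ‖ (R3+R4) = 4.829 kΩ.
So V_A = 9.19 × 0.07723 = 0.7097 V.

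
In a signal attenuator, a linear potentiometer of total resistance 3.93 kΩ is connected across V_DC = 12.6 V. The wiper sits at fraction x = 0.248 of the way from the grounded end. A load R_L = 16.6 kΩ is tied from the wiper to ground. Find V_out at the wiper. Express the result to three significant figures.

Lower segment x·R_p = 0.9746 kΩ; upper segment (1−x)·R_p = 2.955 kΩ.
Lower segment in parallel with the load: 0.9746 ‖ 16.6 = 0.9206 kΩ.
Loaded-divider output: V_out = 12.6 × 0.2375 = 2.993 V.
(Unloaded: V_out = x·V_DC = 3.12 V.)

V_out ≈ 2.99 V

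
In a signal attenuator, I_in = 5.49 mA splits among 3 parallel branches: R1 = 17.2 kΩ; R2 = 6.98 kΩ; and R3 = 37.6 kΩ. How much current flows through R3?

I ≈ 0.640 mA

Total conductance ΣG = 1/17.2 + 1/6.98 + 1/37.6 = 0.2280 (units of 1/kΩ).
R3 takes the fraction G_k/ΣG = 0.02660/0.2280 = 0.1166, so I = 5.49 × 0.1166 = 0.6404 mA.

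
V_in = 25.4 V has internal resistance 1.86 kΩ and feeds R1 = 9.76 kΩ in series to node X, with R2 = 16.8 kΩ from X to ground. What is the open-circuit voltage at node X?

R1' = 1.86 + 9.76 = 11.62 kΩ (source resistance + R1).
Open-circuit (no load on X): V_th = V_in · R2/(R1' + R2) = 25.4 × 16.8/(11.62 + 16.8) = 15.01 V.

V_th ≈ 15.0 V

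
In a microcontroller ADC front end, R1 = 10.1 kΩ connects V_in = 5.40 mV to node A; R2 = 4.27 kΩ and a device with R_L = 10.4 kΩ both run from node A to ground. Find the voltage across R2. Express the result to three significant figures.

V_out ≈ 1.25 mV

R2 ‖ R_L = (4.27 × 10.4)/(4.27 + 10.4) = 3.027 kΩ.
Now apply the divider: V_out = 5.40 × 0.2306 = 1.245 mV.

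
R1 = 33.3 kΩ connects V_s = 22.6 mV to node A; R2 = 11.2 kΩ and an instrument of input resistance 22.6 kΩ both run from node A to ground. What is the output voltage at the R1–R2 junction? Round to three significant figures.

V_out ≈ 4.15 mV

First combine the lower leg with the load: R2 ‖ R_L = 7.489 kΩ.
Voltage divider with the loaded lower leg: V_out = 22.6 × 7.489/(33.3 + 7.489) = 22.6 × 0.1836 = 4.149 mV.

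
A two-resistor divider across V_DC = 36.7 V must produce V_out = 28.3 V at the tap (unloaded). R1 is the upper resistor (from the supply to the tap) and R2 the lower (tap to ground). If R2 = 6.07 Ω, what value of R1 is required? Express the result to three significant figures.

The divider ratio is R2/(R1+R2) = 28.3/36.7 = 0.7711.
R1 = R2·(1/k − 1) = 6.07 × 0.2968 = 1.802 Ω.

R1 ≈ 1.80 Ω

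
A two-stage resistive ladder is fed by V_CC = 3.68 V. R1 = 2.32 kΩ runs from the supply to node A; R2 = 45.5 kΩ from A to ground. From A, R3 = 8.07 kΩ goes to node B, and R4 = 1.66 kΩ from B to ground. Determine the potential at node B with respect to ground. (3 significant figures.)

Node A sees R2 in parallel with the series input of stage 2, R3 + R4 = 9.730 kΩ.
Effective lower resistance at A: R2 ‖ 9.730 = 8.016 kΩ.
First divider: V_A = V_CC · 8.016/(2.32 + 8.016) = 2.854 V.
Then the unloaded second divider: V_B = V_A × R4/(R3+R4) = 2.854 × 0.1706 = 0.4869 V.

V_B ≈ 0.487 V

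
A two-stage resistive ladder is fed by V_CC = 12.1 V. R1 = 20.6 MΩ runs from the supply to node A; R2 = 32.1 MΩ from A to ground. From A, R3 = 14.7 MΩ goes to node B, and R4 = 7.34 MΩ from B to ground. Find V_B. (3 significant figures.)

V_B ≈ 1.56 V

Looking into the second stage from A: R3 + R4 = 22.04 MΩ appears in parallel with R2.
Effective lower resistance at A: R2 ‖ 22.04 = 13.07 MΩ.
V_A = 12.1 × 13.07/(20.6 + 13.07) = 4.696 V.
Then the unloaded second divider: V_B = V_A × R4/(R3+R4) = 4.696 × 0.3330 = 1.564 V.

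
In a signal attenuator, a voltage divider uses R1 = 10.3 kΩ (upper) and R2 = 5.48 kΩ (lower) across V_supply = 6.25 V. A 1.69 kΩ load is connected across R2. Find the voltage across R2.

The load sits in parallel with R2, giving an effective lower resistance R2' = R2·R_L/(R2+R_L) = 1.292 kΩ.
Voltage divider with the loaded lower leg: V_out = 6.25 × 1.292/(10.3 + 1.292) = 6.25 × 0.1114 = 0.6964 V.
(Unloaded it would be 2.17 V; the load pulls it down.)

V_out ≈ 0.696 V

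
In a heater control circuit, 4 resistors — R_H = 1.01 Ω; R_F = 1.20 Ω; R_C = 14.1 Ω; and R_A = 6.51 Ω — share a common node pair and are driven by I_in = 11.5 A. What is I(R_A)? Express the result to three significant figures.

Total conductance ΣG = 1/1.01 + 1/1.20 + 1/14.1 + 1/6.51 = 2.048 (units of 1/Ω).
By the current-divider rule, I = I_in · G_k/ΣG = 11.5 × 0.07501 = 0.8626 A.

I ≈ 0.863 A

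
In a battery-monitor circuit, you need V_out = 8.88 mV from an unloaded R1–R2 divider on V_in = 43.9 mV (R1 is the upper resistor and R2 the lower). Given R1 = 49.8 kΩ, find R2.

R2 ≈ 12.6 kΩ

Required fraction k = V_out/V_in = 0.2023.
So R2 = R1 · V_out/(V_in − V_out) = 49.8 × 8.88/(43.9 − 8.88) = 49.8 × 0.2536 = 12.63 kΩ.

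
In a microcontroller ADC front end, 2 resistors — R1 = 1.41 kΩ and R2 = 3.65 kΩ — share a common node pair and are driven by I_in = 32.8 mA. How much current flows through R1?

Two-branch current divider: I_k = I_in · R_other/(R_1 + R_2).
So I = 32.8 × 3.65/5.060 = 23.66 mA.

I ≈ 23.7 mA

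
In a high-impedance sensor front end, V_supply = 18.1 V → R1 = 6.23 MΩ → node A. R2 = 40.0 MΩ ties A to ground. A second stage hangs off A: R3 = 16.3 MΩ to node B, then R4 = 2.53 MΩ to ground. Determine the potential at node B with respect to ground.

V_B ≈ 1.64 V

Looking into the second stage from A: R3 + R4 = 18.83 MΩ appears in parallel with R2.
Effective lower resistance at A: R2 ‖ 18.83 = 12.80 MΩ.
V_A = 18.1 × 12.80/(6.23 + 12.80) = 12.18 V.
V_B = V_A × 0.1344 = 1.636 V.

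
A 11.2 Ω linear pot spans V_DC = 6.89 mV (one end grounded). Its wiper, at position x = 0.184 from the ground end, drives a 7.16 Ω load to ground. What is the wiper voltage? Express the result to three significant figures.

The pot divides into 9.139 Ω above the wiper and 2.061 Ω below.
R_L loads the lower segment: effective lower R = 1.600 Ω.
Loaded-divider output: V_out = 6.89 × 0.1490 = 1.027 mV.
(Unloaded: V_out = x·V_DC = 1.27 mV.)

V_out ≈ 1.03 mV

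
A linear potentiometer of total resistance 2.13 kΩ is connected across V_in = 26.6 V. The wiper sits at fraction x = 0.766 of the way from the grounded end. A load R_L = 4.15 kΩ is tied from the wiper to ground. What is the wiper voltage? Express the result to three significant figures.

V_out ≈ 18.7 V

Lower segment x·R_p = 1.632 kΩ; upper segment (1−x)·R_p = 0.4984 kΩ.
R_L loads the lower segment: effective lower R = 1.171 kΩ.
Loaded-divider output: V_out = 26.6 × 0.7015 = 18.66 V.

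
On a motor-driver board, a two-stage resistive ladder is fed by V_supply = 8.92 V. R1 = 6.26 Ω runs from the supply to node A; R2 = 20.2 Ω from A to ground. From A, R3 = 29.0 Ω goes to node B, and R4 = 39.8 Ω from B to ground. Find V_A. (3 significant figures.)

The second stage (R3 + R4 = 68.80 Ω) loads node A in parallel with R2.
R2 ‖ (R3+R4) = 15.62 Ω.
V_A = 8.92 × 15.62/(6.26 + 15.62) = 6.367 V.

V_A ≈ 6.37 V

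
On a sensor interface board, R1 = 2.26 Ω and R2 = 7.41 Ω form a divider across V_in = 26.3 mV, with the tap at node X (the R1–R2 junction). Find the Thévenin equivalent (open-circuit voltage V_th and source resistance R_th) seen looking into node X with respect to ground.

V_th ≈ 20.2 mV, R_th ≈ 1.73 Ω

V_th is the unloaded tap voltage: V_in · R2/(R1+R2) = 26.3 × 0.7663 = 20.15 mV.
Zeroing V_in shorts the top of R1 to ground, so R_th = R1 ‖ R2 = 1.732 Ω.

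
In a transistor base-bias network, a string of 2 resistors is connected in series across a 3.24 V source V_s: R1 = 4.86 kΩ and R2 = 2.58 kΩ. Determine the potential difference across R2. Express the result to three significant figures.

V ≈ 1.12 V

Total series resistance ΣR = 4.86 + 2.58 = 7.440 kΩ.
V = V_s · R/ΣR = 3.24 × 0.3468 = 1.124 V.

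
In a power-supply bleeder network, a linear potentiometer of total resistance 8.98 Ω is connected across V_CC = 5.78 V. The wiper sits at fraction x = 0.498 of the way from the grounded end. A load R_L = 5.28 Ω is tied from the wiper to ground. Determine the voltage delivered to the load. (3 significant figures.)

Lower segment x·R_p = 4.472 Ω; upper segment (1−x)·R_p = 4.508 Ω.
Lower segment in parallel with the load: 4.472 ‖ 5.28 = 2.421 Ω.
V_out = 5.78 × 2.421/(4.508 + 2.421) = 2.020 V.
(Unloaded: V_out = x·V_CC = 2.88 V.)

V_out ≈ 2.02 V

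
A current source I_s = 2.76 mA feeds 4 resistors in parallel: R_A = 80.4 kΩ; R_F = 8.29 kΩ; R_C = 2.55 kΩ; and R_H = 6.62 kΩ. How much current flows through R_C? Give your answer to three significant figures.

ΣG = 1/80.4 + 1/8.29 + 1/2.55 + 1/6.62 = 0.6763.
By the current-divider rule, I = I_s · G_k/ΣG = 2.76 × 0.5799 = 1.600 mA.

I ≈ 1.60 mA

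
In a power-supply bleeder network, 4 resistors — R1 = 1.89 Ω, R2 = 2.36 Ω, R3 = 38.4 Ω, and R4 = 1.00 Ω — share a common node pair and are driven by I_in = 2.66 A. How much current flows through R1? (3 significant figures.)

Total conductance ΣG = 1/1.89 + 1/2.36 + 1/38.4 + 1/1.00 = 1.979 (units of 1/Ω).
By the current-divider rule, I = I_in · G_k/ΣG = 2.66 × 0.2674 = 0.7112 A.

I ≈ 0.711 A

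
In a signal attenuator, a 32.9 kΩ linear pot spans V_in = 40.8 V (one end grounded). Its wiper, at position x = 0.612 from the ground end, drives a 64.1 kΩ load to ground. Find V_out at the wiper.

V_out ≈ 22.3 V

Lower segment x·R_p = 20.13 kΩ; upper segment (1−x)·R_p = 12.77 kΩ.
Lower segment in parallel with the load: 20.13 ‖ 64.1 = 15.32 kΩ.
Loaded-divider output: V_out = 40.8 × 0.5455 = 22.26 V.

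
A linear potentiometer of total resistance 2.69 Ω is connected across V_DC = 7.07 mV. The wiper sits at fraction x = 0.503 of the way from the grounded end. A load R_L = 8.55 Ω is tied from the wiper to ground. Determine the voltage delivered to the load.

V_out ≈ 3.30 mV

Split the track: R_lower = x·R_p = 1.353 Ω, R_upper = (1−x)·R_p = 1.337 Ω.
R_L loads the lower segment: effective lower R = 1.168 Ω.
Then V_out = V_DC · 1.168/(1.337 + 1.168) = 3.297 mV.
(Unloaded: V_out = x·V_DC = 3.56 mV.)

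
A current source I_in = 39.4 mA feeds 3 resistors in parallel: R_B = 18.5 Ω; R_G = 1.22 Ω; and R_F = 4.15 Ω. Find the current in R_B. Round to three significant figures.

Total conductance ΣG = 1/18.5 + 1/1.22 + 1/4.15 = 1.115 (units of 1/Ω).
Current divider: I(R_B) = I_in · G_k/ΣG = 39.4 × (0.05405/1.115) = 39.4 × 0.04849 = 1.911 mA.

I ≈ 1.91 mA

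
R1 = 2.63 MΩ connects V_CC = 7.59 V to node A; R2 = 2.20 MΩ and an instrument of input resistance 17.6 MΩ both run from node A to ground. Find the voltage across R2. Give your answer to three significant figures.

R2 ‖ R_L = (2.20 × 17.6)/(2.20 + 17.6) = 1.956 MΩ.
Voltage divider with the loaded lower leg: V_out = 7.59 × 1.956/(2.63 + 1.956) = 7.59 × 0.4265 = 3.237 V.

V_out ≈ 3.24 V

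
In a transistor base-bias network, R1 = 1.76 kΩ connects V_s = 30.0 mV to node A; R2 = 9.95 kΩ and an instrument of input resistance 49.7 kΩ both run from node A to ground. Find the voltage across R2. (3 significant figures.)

V_out ≈ 24.7 mV

The load sits in parallel with R2, giving an effective lower resistance R2' = R2·R_L/(R2+R_L) = 8.290 kΩ.
Then V_out = V_s · R2'/(R1 + R2') = 30.0 × 8.290/10.05 = 24.75 mV.
(Unloaded it would be 25.5 mV; the load pulls it down.)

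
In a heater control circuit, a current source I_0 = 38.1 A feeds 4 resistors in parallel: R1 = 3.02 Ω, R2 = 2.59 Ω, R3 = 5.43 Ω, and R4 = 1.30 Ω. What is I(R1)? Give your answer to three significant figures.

Total conductance ΣG = 1/3.02 + 1/2.59 + 1/5.43 + 1/1.30 = 1.671 (units of 1/Ω).
Current divider: I(R1) = I_0 · G_k/ΣG = 38.1 × (0.3311/1.671) = 38.1 × 0.1982 = 7.552 A.

I ≈ 7.55 A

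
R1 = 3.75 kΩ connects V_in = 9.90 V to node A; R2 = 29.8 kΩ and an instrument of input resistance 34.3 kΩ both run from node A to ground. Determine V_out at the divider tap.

V_out ≈ 8.02 V

First combine the lower leg with the load: R2 ‖ R_L = 15.95 kΩ.
Voltage divider with the loaded lower leg: V_out = 9.90 × 15.95/(3.75 + 15.95) = 9.90 × 0.8096 = 8.015 V.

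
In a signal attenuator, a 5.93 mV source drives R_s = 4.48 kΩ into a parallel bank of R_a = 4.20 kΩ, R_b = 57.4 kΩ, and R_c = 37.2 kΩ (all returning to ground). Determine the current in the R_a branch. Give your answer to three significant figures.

Combine the parallel branches: R_p = (1/4.20 + 1/57.4 + 1/37.2)⁻¹ = 3.541 kΩ.
V_A = 5.93 × 3.541/8.021 = 2.618 mV.
I(R_a) = V_A / R_a = 2.618/4.20 = 0.6233 µA.

I ≈ 0.623 µA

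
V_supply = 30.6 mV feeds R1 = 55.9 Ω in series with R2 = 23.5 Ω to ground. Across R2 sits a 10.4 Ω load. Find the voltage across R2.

V_out ≈ 3.50 mV

The load sits in parallel with R2, giving an effective lower resistance R2' = R2·R_L/(R2+R_L) = 7.209 Ω.
Then V_out = V_supply · R2'/(R1 + R2') = 30.6 × 7.209/63.11 = 3.496 mV.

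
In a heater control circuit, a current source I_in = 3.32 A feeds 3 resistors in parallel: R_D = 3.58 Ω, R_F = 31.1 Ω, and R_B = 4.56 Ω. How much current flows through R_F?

I ≈ 0.201 A

Total conductance ΣG = 1/3.58 + 1/31.1 + 1/4.56 = 0.5308 (units of 1/Ω).
Current divider: I(R_F) = I_in · G_k/ΣG = 3.32 × (0.03215/0.5308) = 3.32 × 0.06058 = 0.2011 A.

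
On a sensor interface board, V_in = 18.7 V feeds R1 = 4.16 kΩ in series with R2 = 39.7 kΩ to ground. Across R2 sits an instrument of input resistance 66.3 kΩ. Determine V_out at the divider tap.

V_out ≈ 16.0 V

First combine the lower leg with the load: R2 ‖ R_L = 24.83 kΩ.
Voltage divider with the loaded lower leg: V_out = 18.7 × 24.83/(4.16 + 24.83) = 18.7 × 0.8565 = 16.02 V.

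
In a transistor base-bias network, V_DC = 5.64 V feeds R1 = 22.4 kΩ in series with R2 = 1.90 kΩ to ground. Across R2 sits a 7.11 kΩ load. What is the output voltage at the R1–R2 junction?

V_out ≈ 0.354 V

First combine the lower leg with the load: R2 ‖ R_L = 1.499 kΩ.
Voltage divider with the loaded lower leg: V_out = 5.64 × 1.499/(22.4 + 1.499) = 5.64 × 0.06274 = 0.3538 V.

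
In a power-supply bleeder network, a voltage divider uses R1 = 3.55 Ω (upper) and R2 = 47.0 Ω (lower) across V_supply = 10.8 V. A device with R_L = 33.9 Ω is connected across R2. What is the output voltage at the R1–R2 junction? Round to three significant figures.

V_out ≈ 9.15 V

First combine the lower leg with the load: R2 ‖ R_L = 19.69 Ω.
Then V_out = V_supply · R2'/(R1 + R2') = 10.8 × 19.69/23.24 = 9.151 V.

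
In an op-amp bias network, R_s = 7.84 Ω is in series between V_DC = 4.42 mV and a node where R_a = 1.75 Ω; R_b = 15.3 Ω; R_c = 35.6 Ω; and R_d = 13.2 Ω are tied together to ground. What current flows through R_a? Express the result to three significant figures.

Parallel bank: R_p = 1/(1/1.75 + 1/15.3 + 1/35.6 + 1/13.2) = 1.350 Ω.
Node voltage V_A = V_DC · R_p/(R_s + R_p) = 4.42 × 0.1469 = 0.6494 mV.
Branch current I = V_A/R_a = 0.6494/1.75 = 0.3711 mA.

I ≈ 0.371 mA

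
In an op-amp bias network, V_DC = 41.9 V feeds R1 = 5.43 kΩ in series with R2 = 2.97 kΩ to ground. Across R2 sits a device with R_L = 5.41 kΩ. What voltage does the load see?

V_out ≈ 10.9 V

R2 ‖ R_L = (2.97 × 5.41)/(2.97 + 5.41) = 1.917 kΩ.
Now apply the divider: V_out = 41.9 × 0.2610 = 10.93 V.
(Unloaded it would be 14.8 V; the load pulls it down.)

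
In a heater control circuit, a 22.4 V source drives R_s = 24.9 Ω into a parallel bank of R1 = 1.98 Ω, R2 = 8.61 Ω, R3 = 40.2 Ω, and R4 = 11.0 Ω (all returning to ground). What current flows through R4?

I ≈ 0.105 A

Parallel bank: R_p = 1/(1/1.98 + 1/8.61 + 1/40.2 + 1/11.0) = 1.357 Ω.
V_A = 22.4 × 1.357/26.26 = 1.158 V.
I(R4) = V_A / R4 = 1.158/11.0 = 0.1052 A.
(Check via current divider: I_total = 0.8531 A; share G_k/ΣG = 0.1234 → same result.)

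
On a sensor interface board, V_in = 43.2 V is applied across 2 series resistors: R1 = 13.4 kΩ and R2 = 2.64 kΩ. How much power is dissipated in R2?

P ≈ 19.1 mW

ΣR = 16.04 kΩ → I = 43.2/16.04 = 2.693 mA.
P(R2) = I²·R2 = (2.693)² × 2.64 = 19.15 mW.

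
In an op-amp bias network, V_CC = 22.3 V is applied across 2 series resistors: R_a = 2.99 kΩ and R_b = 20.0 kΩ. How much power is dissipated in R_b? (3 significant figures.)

P ≈ 18.8 mW

Series current I = V_CC/ΣR = 22.3/22.99 = 0.9700 mA.
P = I²R = 0.9409 × 20.0 = 18.82 mW.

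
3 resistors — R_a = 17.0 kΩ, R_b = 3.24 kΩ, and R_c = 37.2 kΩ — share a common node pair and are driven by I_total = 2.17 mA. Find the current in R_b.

I ≈ 1.70 mA

ΣG = 1/17.0 + 1/3.24 + 1/37.2 = 0.3943.
Current divider: I(R_b) = I_total · G_k/ΣG = 2.17 × (0.3086/0.3943) = 2.17 × 0.7827 = 1.698 mA.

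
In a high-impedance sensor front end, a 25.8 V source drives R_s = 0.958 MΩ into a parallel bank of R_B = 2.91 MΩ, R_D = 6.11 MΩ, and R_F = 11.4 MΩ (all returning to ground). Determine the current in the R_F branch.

I ≈ 1.44 µA

Combine the parallel branches: R_p = (1/2.91 + 1/6.11 + 1/11.4)⁻¹ = 1.681 MΩ.
V_A = 25.8 × 1.681/2.639 = 16.43 V.
I(R_F) = V_A / R_F = 16.43/11.4 = 1.441 µA.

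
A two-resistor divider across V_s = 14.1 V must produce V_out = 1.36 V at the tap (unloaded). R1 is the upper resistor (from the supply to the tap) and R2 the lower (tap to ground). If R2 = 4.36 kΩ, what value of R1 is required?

The divider ratio is R2/(R1+R2) = 1.36/14.1 = 0.09645.
So R1 = R2 · (V_s/V_out − 1) = 4.36 × (14.1/1.36 − 1) = 4.36 × 9.368 = 40.84 kΩ.

R1 ≈ 40.8 kΩ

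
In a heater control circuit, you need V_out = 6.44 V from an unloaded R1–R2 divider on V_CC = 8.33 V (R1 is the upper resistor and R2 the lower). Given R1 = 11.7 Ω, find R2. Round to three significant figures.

R2 ≈ 39.9 Ω

The divider ratio is R2/(R1+R2) = 6.44/8.33 = 0.7731.
R2 = R1 · 0.7731/(1 − 0.7731) = 39.87 Ω.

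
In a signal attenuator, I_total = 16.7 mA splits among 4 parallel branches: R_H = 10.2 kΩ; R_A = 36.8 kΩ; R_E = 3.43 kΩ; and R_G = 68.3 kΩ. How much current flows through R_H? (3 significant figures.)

Conductances: ΣG = 1/10.2 + 1/36.8 + 1/3.43 + 1/68.3 = 0.4314 (1/kΩ).
Current divider: I(R_H) = I_total · G_k/ΣG = 16.7 × (0.09804/0.4314) = 16.7 × 0.2273 = 3.795 mA.

I ≈ 3.80 mA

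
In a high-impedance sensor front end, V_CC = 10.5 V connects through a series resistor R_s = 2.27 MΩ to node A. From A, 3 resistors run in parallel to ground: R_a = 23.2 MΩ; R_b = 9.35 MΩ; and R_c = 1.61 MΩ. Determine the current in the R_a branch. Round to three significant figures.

I ≈ 0.165 µA

Equivalent of the parallel group: R_p = 1.297 MΩ.
Node voltage V_A = V_CC · R_p/(R_s + R_p) = 10.5 × 0.3636 = 3.817 V.
Branch current I = V_A/R_a = 3.817/23.2 = 0.1645 µA.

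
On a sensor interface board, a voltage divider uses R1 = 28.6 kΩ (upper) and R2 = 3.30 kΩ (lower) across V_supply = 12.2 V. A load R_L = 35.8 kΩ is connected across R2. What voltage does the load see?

V_out ≈ 1.17 V

First combine the lower leg with the load: R2 ‖ R_L = 3.021 kΩ.
Now apply the divider: V_out = 12.2 × 0.09555 = 1.166 V.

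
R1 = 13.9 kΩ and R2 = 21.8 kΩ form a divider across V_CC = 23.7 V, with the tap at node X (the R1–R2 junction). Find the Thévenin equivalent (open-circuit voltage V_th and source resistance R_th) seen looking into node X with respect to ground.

V_th is the unloaded tap voltage: V_CC · R2/(R1+R2) = 23.7 × 0.6106 = 14.47 V.
Zeroing V_CC shorts the top of R1 to ground, so R_th = R1 ‖ R2 = 8.488 kΩ.

V_th ≈ 14.5 V, R_th ≈ 8.49 kΩ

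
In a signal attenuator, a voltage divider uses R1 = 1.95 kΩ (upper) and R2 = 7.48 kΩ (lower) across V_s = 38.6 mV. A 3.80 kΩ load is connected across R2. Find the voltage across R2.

The load sits in parallel with R2, giving an effective lower resistance R2' = R2·R_L/(R2+R_L) = 2.520 kΩ.
Voltage divider with the loaded lower leg: V_out = 38.6 × 2.520/(1.95 + 2.520) = 38.6 × 0.5637 = 21.76 mV.

V_out ≈ 21.8 mV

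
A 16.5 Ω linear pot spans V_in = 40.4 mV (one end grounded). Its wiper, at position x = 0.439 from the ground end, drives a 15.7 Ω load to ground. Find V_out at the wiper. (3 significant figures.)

Lower segment x·R_p = 7.244 Ω; upper segment (1−x)·R_p = 9.256 Ω.
R_L loads the lower segment: effective lower R = 4.957 Ω.
Then V_out = V_in · 4.957/(9.256 + 4.957) = 14.09 mV.

V_out ≈ 14.1 mV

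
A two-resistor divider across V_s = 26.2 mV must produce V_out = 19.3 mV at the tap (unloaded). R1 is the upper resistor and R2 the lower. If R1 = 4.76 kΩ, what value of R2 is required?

V_out/V_s = R2/(R1+R2) = 0.7366.
So R2 = R1 · V_out/(V_s − V_out) = 4.76 × 19.3/(26.2 − 19.3) = 4.76 × 2.797 = 13.31 kΩ.

R2 ≈ 13.3 kΩ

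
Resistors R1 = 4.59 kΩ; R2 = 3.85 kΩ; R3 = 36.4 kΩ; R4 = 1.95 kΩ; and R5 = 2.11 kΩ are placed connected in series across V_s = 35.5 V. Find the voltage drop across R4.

V ≈ 1.42 V

ΣR = 4.59 + 3.85 + 36.4 + 1.95 + 2.11 = 48.90 kΩ.
Voltage divider: V = V_s · (1.950 / 48.90) = 35.5 × 0.03988 = 1.416 V.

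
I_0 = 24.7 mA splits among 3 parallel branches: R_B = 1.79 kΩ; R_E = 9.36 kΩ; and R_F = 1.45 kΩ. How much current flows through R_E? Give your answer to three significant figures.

I ≈ 1.95 mA

ΣG = 1/1.79 + 1/9.36 + 1/1.45 = 1.355.
Current divider: I(R_E) = I_0 · G_k/ΣG = 24.7 × (0.1068/1.355) = 24.7 × 0.07884 = 1.947 mA.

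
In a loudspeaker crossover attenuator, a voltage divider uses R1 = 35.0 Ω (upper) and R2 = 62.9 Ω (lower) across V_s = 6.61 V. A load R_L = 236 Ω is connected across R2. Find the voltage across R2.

V_out ≈ 3.88 V

First combine the lower leg with the load: R2 ‖ R_L = 49.66 Ω.
Voltage divider with the loaded lower leg: V_out = 6.61 × 49.66/(35.0 + 49.66) = 6.61 × 0.5866 = 3.877 V.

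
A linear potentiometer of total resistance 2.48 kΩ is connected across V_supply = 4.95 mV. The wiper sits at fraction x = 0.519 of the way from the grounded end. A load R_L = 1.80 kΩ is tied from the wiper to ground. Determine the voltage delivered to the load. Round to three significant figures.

V_out ≈ 1.91 mV

Split the track: R_lower = x·R_p = 1.287 kΩ, R_upper = (1−x)·R_p = 1.193 kΩ.
Lower segment in parallel with the load: 1.287 ‖ 1.80 = 0.7505 kΩ.
Then V_out = V_supply · 0.7505/(1.193 + 0.7505) = 1.912 mV.
(Unloaded: V_out = x·V_supply = 2.57 mV.)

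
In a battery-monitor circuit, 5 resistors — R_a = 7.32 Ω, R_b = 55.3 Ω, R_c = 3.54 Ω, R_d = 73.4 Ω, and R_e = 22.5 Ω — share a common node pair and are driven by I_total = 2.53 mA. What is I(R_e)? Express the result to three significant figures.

ΣG = 1/7.32 + 1/55.3 + 1/3.54 + 1/73.4 + 1/22.5 = 0.4952.
R_e takes the fraction G_k/ΣG = 0.04444/0.4952 = 0.08974, so I = 2.53 × 0.08974 = 0.2270 mA.

I ≈ 0.227 mA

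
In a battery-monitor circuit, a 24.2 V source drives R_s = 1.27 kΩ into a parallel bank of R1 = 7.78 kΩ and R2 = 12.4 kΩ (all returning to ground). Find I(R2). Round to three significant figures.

I ≈ 1.54 mA

Equivalent of the parallel group: R_p = 4.781 kΩ.
V_A by voltage divider: V_A = 24.2 × 4.781/(1.27 + 4.781) = 19.12 V.
I(R2) = V_A / R2 = 19.12/12.4 = 1.542 mA.
(Equivalently: I_total = 4.000 mA, then current-divider fraction G_k/ΣG = 0.3855.)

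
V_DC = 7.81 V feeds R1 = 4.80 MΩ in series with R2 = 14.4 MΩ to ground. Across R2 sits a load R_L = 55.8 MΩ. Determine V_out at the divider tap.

R2 ‖ R_L = (14.4 × 55.8)/(14.4 + 55.8) = 11.45 MΩ.
Then V_out = V_DC · R2'/(R1 + R2') = 7.81 × 11.45/16.25 = 5.502 V.
(Unloaded it would be 5.86 V; the load pulls it down.)

V_out ≈ 5.50 V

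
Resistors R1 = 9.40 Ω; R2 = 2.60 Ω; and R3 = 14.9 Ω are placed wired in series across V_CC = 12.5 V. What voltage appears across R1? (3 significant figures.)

V ≈ 4.37 V

ΣR = 9.40 + 2.60 + 14.9 = 26.90 Ω.
Voltage divider: V = V_CC · (9.400 / 26.90) = 12.5 × 0.3494 = 4.368 V.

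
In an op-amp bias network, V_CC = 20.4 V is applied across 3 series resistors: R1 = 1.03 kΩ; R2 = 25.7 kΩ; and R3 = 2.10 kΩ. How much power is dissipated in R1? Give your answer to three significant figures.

ΣR = 28.83 kΩ → I = 20.4/28.83 = 0.7076 mA.
V(R1) = I·R = 0.7288 V; P = V·I = 0.7288 × 0.7076 = 0.5157 mW.

P ≈ 0.516 mW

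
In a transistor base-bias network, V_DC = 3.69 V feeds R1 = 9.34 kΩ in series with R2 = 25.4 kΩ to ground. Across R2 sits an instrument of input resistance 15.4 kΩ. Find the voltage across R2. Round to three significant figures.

R2 ‖ R_L = (25.4 × 15.4)/(25.4 + 15.4) = 9.587 kΩ.
Voltage divider with the loaded lower leg: V_out = 3.69 × 9.587/(9.34 + 9.587) = 3.69 × 0.5065 = 1.869 V.
(Unloaded it would be 2.70 V; the load pulls it down.)

V_out ≈ 1.87 V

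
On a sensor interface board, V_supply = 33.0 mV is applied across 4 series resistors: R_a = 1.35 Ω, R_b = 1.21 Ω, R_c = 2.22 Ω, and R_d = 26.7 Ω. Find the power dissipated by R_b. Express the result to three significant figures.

The common current is I = 33.0/31.48 = 1.048 mA.
P(R_b) = I²·R_b = (1.048)² × 1.21 = 1.330 µW.

P ≈ 1.33 µW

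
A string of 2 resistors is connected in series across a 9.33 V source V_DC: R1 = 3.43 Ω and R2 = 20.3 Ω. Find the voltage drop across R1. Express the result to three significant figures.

V ≈ 1.35 V

ΣR = 3.43 + 20.3 = 23.73 Ω.
By the voltage-divider rule, V = 9.33 × 3.430/23.73 = 1.349 V.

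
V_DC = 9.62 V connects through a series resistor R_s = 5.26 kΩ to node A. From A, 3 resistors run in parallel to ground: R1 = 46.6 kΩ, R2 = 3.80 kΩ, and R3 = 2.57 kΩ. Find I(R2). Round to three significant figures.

Combine the parallel branches: R_p = (1/46.6 + 1/3.80 + 1/2.57)⁻¹ = 1.484 kΩ.
V_A by voltage divider: V_A = 9.62 × 1.484/(5.26 + 1.484) = 2.117 V.
Branch current I = V_A/R2 = 2.117/3.80 = 0.5572 mA.

I ≈ 0.557 mA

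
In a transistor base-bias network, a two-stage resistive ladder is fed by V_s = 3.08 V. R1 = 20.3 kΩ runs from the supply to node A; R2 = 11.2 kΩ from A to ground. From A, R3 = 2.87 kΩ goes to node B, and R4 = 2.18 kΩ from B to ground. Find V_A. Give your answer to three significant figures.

V_A ≈ 0.451 V

Looking into the second stage from A: R3 + R4 = 5.050 kΩ appears in parallel with R2.
R2 ‖ (R3+R4) = 3.481 kΩ.
So V_A = 3.08 × 0.1464 = 0.4508 V.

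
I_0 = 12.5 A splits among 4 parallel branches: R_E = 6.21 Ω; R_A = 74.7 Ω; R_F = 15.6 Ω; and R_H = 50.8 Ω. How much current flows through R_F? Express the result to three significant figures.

I ≈ 3.10 A

ΣG = 1/6.21 + 1/74.7 + 1/15.6 + 1/50.8 = 0.2582.
Current divider: I(R_F) = I_0 · G_k/ΣG = 12.5 × (0.06410/0.2582) = 12.5 × 0.2483 = 3.103 A.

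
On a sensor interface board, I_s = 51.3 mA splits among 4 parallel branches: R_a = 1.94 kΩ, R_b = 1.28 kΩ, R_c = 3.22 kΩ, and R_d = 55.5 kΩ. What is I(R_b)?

I ≈ 24.7 mA

ΣG = 1/1.94 + 1/1.28 + 1/3.22 + 1/55.5 = 1.625.
R_b takes the fraction G_k/ΣG = 0.7812/1.625 = 0.4807, so I = 51.3 × 0.4807 = 24.66 mA.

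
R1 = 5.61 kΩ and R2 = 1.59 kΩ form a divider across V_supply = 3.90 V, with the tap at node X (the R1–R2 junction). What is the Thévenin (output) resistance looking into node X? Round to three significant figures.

With V_supply suppressed (replaced by a short), R_th = R1 ‖ R2 = (5.610 × 1.59)/(5.610 + 1.59) = 1.239 kΩ.

R_th ≈ 1.24 kΩ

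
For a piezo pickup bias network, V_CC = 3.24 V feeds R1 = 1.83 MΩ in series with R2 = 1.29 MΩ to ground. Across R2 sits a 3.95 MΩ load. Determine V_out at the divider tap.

First combine the lower leg with the load: R2 ‖ R_L = 0.9724 MΩ.
Now apply the divider: V_out = 3.24 × 0.3470 = 1.124 V.

V_out ≈ 1.12 V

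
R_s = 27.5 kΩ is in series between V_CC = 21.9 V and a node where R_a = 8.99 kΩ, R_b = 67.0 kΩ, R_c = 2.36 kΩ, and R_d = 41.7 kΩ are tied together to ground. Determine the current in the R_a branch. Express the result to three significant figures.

I ≈ 0.145 mA

Equivalent of the parallel group: R_p = 1.743 kΩ.
V_A by voltage divider: V_A = 21.9 × 1.743/(27.5 + 1.743) = 1.305 V.
I(R_a) = V_A / R_a = 1.305/8.99 = 0.1452 mA.
(Check via current divider: I_total = 0.7489 mA; share G_k/ΣG = 0.1938 → same result.)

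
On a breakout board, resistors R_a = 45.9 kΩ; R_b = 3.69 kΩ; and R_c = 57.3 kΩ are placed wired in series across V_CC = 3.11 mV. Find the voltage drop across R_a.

V ≈ 1.34 mV

Series total: ΣR = 45.9 + 3.69 + 57.3 = 106.9 kΩ.
By the voltage-divider rule, V = 3.11 × 45.90/106.9 = 1.335 mV.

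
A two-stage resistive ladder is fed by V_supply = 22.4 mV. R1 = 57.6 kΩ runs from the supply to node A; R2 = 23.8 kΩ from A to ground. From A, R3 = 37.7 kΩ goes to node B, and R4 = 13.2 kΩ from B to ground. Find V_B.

V_B ≈ 1.28 mV

Node A sees R2 in parallel with the series input of stage 2, R3 + R4 = 50.90 kΩ.
R2 ‖ (R3+R4) = 16.22 kΩ.
First divider: V_A = V_supply · 16.22/(57.6 + 16.22) = 4.921 mV.
Then the unloaded second divider: V_B = V_A × R4/(R3+R4) = 4.921 × 0.2593 = 1.276 mV.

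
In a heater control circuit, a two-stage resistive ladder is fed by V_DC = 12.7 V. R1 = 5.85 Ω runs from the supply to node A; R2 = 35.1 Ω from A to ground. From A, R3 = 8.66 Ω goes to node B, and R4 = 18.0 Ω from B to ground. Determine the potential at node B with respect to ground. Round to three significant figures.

Node A sees R2 in parallel with the series input of stage 2, R3 + R4 = 26.66 Ω.
Effective lower resistance at A: R2 ‖ 26.66 = 15.15 Ω.
First divider: V_A = V_DC · 15.15/(5.85 + 15.15) = 9.162 V.
V_B = V_A × 0.6752 = 6.186 V.

V_B ≈ 6.19 V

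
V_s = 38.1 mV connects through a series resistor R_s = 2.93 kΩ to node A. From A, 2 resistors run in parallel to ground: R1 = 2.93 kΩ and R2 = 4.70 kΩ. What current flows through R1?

Equivalent of the parallel group: R_p = 1.805 kΩ.
V_A = 38.1 × 1.805/4.735 = 14.52 mV.
Branch current I = V_A/R1 = 14.52/2.93 = 4.957 µA.

I ≈ 4.96 µA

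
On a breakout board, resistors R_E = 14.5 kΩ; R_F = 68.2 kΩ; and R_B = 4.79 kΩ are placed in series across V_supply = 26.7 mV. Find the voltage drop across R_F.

Total series resistance ΣR = 14.5 + 68.2 + 4.79 = 87.49 kΩ.
By the voltage-divider rule, V = 26.7 × 68.20/87.49 = 20.81 mV.

V ≈ 20.8 mV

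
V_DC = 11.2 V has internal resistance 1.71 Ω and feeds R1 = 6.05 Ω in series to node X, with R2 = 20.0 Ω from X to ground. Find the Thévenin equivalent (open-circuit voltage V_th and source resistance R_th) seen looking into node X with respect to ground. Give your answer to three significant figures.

R1' = 1.71 + 6.05 = 7.760 Ω (source resistance + R1).
Open-circuit (no load on X): V_th = V_DC · R2/(R1' + R2) = 11.2 × 20.0/(7.760 + 20.0) = 8.069 V.
Zeroing V_DC shorts the top of R1' to ground, so R_th = R1' ‖ R2 = 5.591 Ω.

V_th ≈ 8.07 V, R_th ≈ 5.59 Ω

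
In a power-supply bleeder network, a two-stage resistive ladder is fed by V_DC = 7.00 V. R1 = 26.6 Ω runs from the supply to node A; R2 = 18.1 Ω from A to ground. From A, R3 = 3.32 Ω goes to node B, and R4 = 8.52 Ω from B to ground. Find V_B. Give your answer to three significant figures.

V_B ≈ 1.07 V

Looking into the second stage from A: R3 + R4 = 11.84 Ω appears in parallel with R2.
Effective lower resistance at A: R2 ‖ 11.84 = 7.158 Ω.
V_A = 7.00 × 7.158/(26.6 + 7.158) = 1.484 V.
Stage 2 is unloaded, so V_B = V_A · R4/(R3+R4) = 1.484 × 8.52/11.84 = 1.068 V.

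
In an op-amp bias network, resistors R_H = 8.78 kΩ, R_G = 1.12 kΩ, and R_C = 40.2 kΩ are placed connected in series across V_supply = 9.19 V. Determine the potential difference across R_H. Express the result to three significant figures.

V ≈ 1.61 V

Total series resistance ΣR = 8.78 + 1.12 + 40.2 = 50.10 kΩ.
Voltage divider: V = V_supply · (8.780 / 50.10) = 9.19 × 0.1752 = 1.611 V.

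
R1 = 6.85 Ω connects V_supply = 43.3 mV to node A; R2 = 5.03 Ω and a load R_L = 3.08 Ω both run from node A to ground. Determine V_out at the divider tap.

R2 ‖ R_L = (5.03 × 3.08)/(5.03 + 3.08) = 1.910 Ω.
Voltage divider with the loaded lower leg: V_out = 43.3 × 1.910/(6.85 + 1.910) = 43.3 × 0.2181 = 9.442 mV.

V_out ≈ 9.44 mV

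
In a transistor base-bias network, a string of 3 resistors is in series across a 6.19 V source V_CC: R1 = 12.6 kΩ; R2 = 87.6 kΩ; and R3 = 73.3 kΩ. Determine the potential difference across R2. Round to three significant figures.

V ≈ 3.13 V

ΣR = 12.6 + 87.6 + 73.3 = 173.5 kΩ.
By the voltage-divider rule, V = 6.19 × 87.60/173.5 = 3.125 V.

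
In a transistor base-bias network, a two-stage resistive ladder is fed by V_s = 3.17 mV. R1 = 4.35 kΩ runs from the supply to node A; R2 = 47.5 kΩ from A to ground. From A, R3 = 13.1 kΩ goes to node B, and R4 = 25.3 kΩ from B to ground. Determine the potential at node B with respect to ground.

Node A sees R2 in parallel with the series input of stage 2, R3 + R4 = 38.40 kΩ.
R2 ‖ (R3+R4) = 21.23 kΩ.
V_A = 3.17 × 21.23/(4.35 + 21.23) = 2.631 mV.
V_B = V_A × 0.6589 = 1.733 mV.

V_B ≈ 1.73 mV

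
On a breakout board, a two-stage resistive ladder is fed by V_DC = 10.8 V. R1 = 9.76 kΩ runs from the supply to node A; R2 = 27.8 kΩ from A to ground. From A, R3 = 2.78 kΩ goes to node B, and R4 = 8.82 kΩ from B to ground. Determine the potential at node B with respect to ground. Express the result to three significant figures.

The second stage (R3 + R4 = 11.60 kΩ) loads node A in parallel with R2.
R2 ‖ (R3+R4) = 8.185 kΩ.
First divider: V_A = V_DC · 8.185/(9.76 + 8.185) = 4.926 V.
Stage 2 is unloaded, so V_B = V_A · R4/(R3+R4) = 4.926 × 8.82/11.60 = 3.745 V.

V_B ≈ 3.75 V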